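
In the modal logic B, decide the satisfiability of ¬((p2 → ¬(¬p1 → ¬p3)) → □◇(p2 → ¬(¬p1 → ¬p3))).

1. ¬((p2 → ¬(¬p1 → ¬p3)) → □◇(p2 → ¬(¬p1 → ¬p3))), u
2. p2 → ¬(¬p1 → ¬p3), u
3. ¬□◇(p2 → ¬(¬p1 → ¬p3)), u
4. ¬(¬p1 → ¬p3), u
5. ¬p1, u
6. p3, u
7. ¬◇(p2 → ¬(¬p1 → ¬p3)), v
8. ¬(p2 → ¬(¬p1 → ¬p3)), u
9. p2, u
10. ¬p1 → ¬p3, u
11. ¬(p2 → ¬(¬p1 → ¬p3)), v
12. p2, v
13. ¬p1 → ¬p3, v
14. ¬p3, u
Accessibility: uRu, uRv, vRu, vRv
Branch closes: p3 and ¬p3 both at u.
Every branch closes; the branch above is one of them.

Unsatisfiable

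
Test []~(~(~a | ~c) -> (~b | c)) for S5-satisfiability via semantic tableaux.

1. []~(~(~a | ~c) -> (~b | c)), u
2. ~(~(~a | ~c) -> (~b | c)), u
3. ~(~a | ~c), u
4. ~(~b | c), u
5. a, u
6. c, u
7. b, u
8. ~c, u
Accessibility: uRu
Branch closes: c and ~c both at u.
(One branch shown.) All branches close.

No, unsatisfiable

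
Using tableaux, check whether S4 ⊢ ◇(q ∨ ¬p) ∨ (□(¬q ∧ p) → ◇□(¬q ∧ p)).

Valid in S4

Tableau for the negation ¬(◇(q ∨ ¬p) ∨ (□(¬q ∧ p) → ◇□(¬q ∧ p))):
1. ¬(◇(q ∨ ¬p) ∨ (□(¬q ∧ p) → ◇□(¬q ∧ p))), 0
2. ¬◇(q ∨ ¬p), 0
3. ¬(□(¬q ∧ p) → ◇□(¬q ∧ p)), 0
4. □(¬q ∧ p), 0
5. ¬◇□(¬q ∧ p), 0
6. ¬(q ∨ ¬p), 0
7. ¬q, 0
8. p, 0
9. ¬q ∧ p, 0
10. ¬□(¬q ∧ p), 0
11. ¬(¬q ∧ p), 1
12. ¬(q ∨ ¬p), 1
13. ¬q, 1
14. p, 1
15. ¬q ∧ p, 1
16. ¬□(¬q ∧ p), 1
17. ¬p, 1
Accessibility: 0R0, 0R1, 1R1
Branch closes: p and ¬p both at 1.
Every branch of the negation's tableau closes; the branch above is one of them.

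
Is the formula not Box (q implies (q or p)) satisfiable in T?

1. not Box (q implies (q or p)), 0
2. not (q implies (q or p)), 1   [neg-Box-rule on 1: fresh world 1, 0R1]
3. q, 1   [neg-implies-rule on 2]
4. not (q or p), 1   [neg-implies-rule on 2]
5. not q, 1   [neg-or-rule on 4]
6. not p, 1   [neg-or-rule on 4]
Accessibility: 0R0, 0R1, 1R1
Branch closes: q and not q both at 1.
(One branch shown.) All branches close.

Unsatisfiable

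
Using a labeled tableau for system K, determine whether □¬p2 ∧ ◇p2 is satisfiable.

1. □¬p2 ∧ ◇p2, 0
2. □¬p2, 0
3. ◇p2, 0
4. p2, 1
5. ¬p2, 1
Accessibility: 0R1
Branch closes: p2 and ¬p2 both at 1.
(One branch shown.) All branches close.

Unsatisfiable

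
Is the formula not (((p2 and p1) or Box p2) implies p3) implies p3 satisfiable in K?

Satisfiable

1. not (((p2 and p1) or Box p2) implies p3) implies p3, w0
2. p3, w0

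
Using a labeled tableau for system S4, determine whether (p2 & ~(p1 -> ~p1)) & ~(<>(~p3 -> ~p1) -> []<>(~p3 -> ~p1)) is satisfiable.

Yes, satisfiable

1. (p2 & ~(p1 -> ~p1)) & ~(<>(~p3 -> ~p1) -> []<>(~p3 -> ~p1)), w0
2. p2 & ~(p1 -> ~p1), w0
3. ~(<>(~p3 -> ~p1) -> []<>(~p3 -> ~p1)), w0
4. p2, w0
5. ~(p1 -> ~p1), w0
6. <>(~p3 -> ~p1), w0
7. ~[]<>(~p3 -> ~p1), w0
8. p1, w0
9. ~p3 -> ~p1, w1
10. ~p1, w1
11. ~<>(~p3 -> ~p1), w2
12. ~(~p3 -> ~p1), w2
13. ~p3, w2
14. p1, w2
Accessibility: w0Rw0, w0Rw1, w0Rw2, w1Rw1, w2Rw2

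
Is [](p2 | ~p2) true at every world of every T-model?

Tableau for the negation ~[](p2 | ~p2):
1. ~[](p2 | ~p2), 0
2. ~(p2 | ~p2), 1   [~[]-rule on 1: fresh world 1, 0R1]
3. ~p2, 1   [~|-rule on 2]
4. p2, 1   [~|-rule on 2]
Accessibility: 0R0, 0R1, 1R1
Branch closes: p2 and ~p2 both at 1.
All branches of the negation close; one closing branch shown above.

Yes, valid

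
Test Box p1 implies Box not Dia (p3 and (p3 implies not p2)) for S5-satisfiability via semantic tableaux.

1. Box p1 implies Box not Dia (p3 and (p3 implies not p2)), u
2. Box not Dia (p3 and (p3 implies not p2)), u
3. not Dia (p3 and (p3 implies not p2)), u
4. not (p3 and (p3 implies not p2)), u
5. not (p3 implies not p2), u
6. p3, u
7. p2, u
Accessibility: uRu

Satisfiable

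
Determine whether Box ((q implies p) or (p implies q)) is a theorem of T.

Yes, valid

Tableau for the negation not Box ((q implies p) or (p implies q)):
1. not Box ((q implies p) or (p implies q)), u
2. not ((q implies p) or (p implies q)), v
3. not (q implies p), v
4. not (p implies q), v
5. q, v
6. not p, v
7. p, v
8. not q, v
Accessibility: uRu, uRv, vRv
Branch closes: p and not p both at v.
Every branch of the negation's tableau closes; the branch above is one of them.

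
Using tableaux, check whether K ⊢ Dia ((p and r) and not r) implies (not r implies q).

Valid in K

Tableau for the negation not (Dia ((p and r) and not r) implies (not r implies q)):
1. not (Dia ((p and r) and not r) implies (not r implies q)), w0
2. Dia ((p and r) and not r), w0
3. not (not r implies q), w0
4. not r, w0
5. not q, w0
6. (p and r) and not r, w1
7. p and r, w1
8. not r, w1
9. p, w1
10. r, w1
Accessibility: w0Rw1
Branch closes: r and not r both at w1.
Every branch of the negation's tableau closes; the branch above is one of them.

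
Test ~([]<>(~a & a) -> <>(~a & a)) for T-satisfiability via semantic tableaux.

1. ~([]<>(~a & a) -> <>(~a & a)), 0
2. []<>(~a & a), 0
3. ~<>(~a & a), 0
4. <>(~a & a), 0
5. ~(~a & a), 0
6. ~a, 0
7. ~a & a, 1
8. ~a, 1
9. a, 1
Accessibility: 0R0, 0R1, 1R1
Branch closes: a and ~a both at 1.
All branches of the tableau close; one closing branch shown above.

Unsatisfiable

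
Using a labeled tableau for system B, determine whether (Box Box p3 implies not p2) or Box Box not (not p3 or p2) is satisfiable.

1. (Box Box p3 implies not p2) or Box Box not (not p3 or p2), w0
2. Box Box not (not p3 or p2), w0
3. Box not (not p3 or p2), w0
4. not (not p3 or p2), w0
5. p3, w0
6. not p2, w0
Accessibility: w0Rw0

Satisfiable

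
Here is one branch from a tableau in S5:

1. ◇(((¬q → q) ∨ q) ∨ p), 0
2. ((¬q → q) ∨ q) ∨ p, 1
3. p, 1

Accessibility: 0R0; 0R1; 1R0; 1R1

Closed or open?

No world carries both an atom and its negation.

No, open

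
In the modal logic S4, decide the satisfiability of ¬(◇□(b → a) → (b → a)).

1. ¬(◇□(b → a) → (b → a)), 0
2. ◇□(b → a), 0
3. ¬(b → a), 0
4. b, 0
5. ¬a, 0
6. □(b → a), 1
7. b → a, 1
8. a, 1
Accessibility: 0R0, 0R1, 1R1

Yes, satisfiable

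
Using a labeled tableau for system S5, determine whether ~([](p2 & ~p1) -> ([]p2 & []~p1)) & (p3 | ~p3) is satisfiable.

No, unsatisfiable

1. ~([](p2 & ~p1) -> ([]p2 & []~p1)) & (p3 | ~p3), 0
2. ~([](p2 & ~p1) -> ([]p2 & []~p1)), 0
3. p3 | ~p3, 0
4. [](p2 & ~p1), 0
5. ~([]p2 & []~p1), 0
6. p2 & ~p1, 0
7. p2, 0
8. ~p1, 0
9. ~p3, 0
10. ~[]~p1, 0
11. p1, 1
12. p2 & ~p1, 1
13. p2, 1
14. ~p1, 1
Accessibility: 0R0, 0R1, 1R0, 1R1
Branch closes: p1 and ~p1 both at 1.
(One branch shown.) All branches close.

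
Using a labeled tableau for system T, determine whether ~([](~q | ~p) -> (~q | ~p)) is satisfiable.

1. ~([](~q | ~p) -> (~q | ~p)), u
2. [](~q | ~p), u
3. ~(~q | ~p), u
4. q, u
5. p, u
6. ~q | ~p, u
7. ~p, u
Accessibility: uRu
Branch closes: p and ~p both at u.
(One branch shown.) All branches close.

No, unsatisfiable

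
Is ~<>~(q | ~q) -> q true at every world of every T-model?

Tableau for the negation ~(~<>~(q | ~q) -> q):
1. ~(~<>~(q | ~q) -> q), 0
2. ~<>~(q | ~q), 0
3. ~q, 0
4. q | ~q, 0
Accessibility: 0R0
The negation has an open branch (countermodel exists).

No, not valid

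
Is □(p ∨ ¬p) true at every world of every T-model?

Tableau for the negation ¬□(p ∨ ¬p):
1. ¬□(p ∨ ¬p), 0
2. ¬(p ∨ ¬p), 1   [¬□-rule on 1: fresh world 1, 0R1]
3. ¬p, 1   [¬∨-rule on 2]
4. p, 1   [¬∨-rule on 2]
Accessibility: 0R0, 0R1, 1R1
Branch closes: p and ¬p both at 1.
Every branch of the negation's tableau closes; the branch above is one of them.

Valid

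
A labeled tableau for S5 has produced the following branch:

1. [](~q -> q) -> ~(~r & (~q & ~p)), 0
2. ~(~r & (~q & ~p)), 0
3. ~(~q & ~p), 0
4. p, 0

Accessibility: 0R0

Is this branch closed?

No atom appears with both signs at the same world.

No, open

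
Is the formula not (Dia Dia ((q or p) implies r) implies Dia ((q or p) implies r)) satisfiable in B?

Satisfiable

1. not (Dia Dia ((q or p) implies r) implies Dia ((q or p) implies r)), u
2. Dia Dia ((q or p) implies r), u
3. not Dia ((q or p) implies r), u
4. not ((q or p) implies r), u
5. q or p, u
6. not r, u
7. p, u
8. Dia ((q or p) implies r), v
9. not ((q or p) implies r), v
10. q or p, v
11. not r, v
12. p, v
13. (q or p) implies r, w
14. r, w
Accessibility: uRu, uRv, vRu, vRv, vRw, wRv, wRw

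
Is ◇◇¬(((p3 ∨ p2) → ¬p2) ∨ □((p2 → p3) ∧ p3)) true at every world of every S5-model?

No, not valid

Tableau for the negation ¬◇◇¬(((p3 ∨ p2) → ¬p2) ∨ □((p2 → p3) ∧ p3)):
1. ¬◇◇¬(((p3 ∨ p2) → ¬p2) ∨ □((p2 → p3) ∧ p3)), w0
2. ¬◇¬(((p3 ∨ p2) → ¬p2) ∨ □((p2 → p3) ∧ p3)), w0
3. ((p3 ∨ p2) → ¬p2) ∨ □((p2 → p3) ∧ p3), w0
4. □((p2 → p3) ∧ p3), w0
5. (p2 → p3) ∧ p3, w0
6. p2 → p3, w0
7. p3, w0
Accessibility: w0Rw0
The negation has an open branch (countermodel exists).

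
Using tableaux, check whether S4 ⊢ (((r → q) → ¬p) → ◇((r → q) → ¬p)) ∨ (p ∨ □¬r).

Tableau for the negation ¬((((r → q) → ¬p) → ◇((r → q) → ¬p)) ∨ (p ∨ □¬r)):
1. ¬((((r → q) → ¬p) → ◇((r → q) → ¬p)) ∨ (p ∨ □¬r)), 0
2. ¬(((r → q) → ¬p) → ◇((r → q) → ¬p)), 0   [¬∨-rule on 1]
3. ¬(p ∨ □¬r), 0   [¬∨-rule on 1]
4. (r → q) → ¬p, 0   [¬→-rule on 2]
5. ¬◇((r → q) → ¬p), 0   [¬→-rule on 2]
6. ¬p, 0   [¬∨-rule on 3]
7. ¬□¬r, 0   [¬∨-rule on 3]
8. ¬((r → q) → ¬p), 0   [¬◇-rule on 5 via 0R0]
9. r → q, 0   [¬→-rule on 8]
10. p, 0   [¬→-rule on 8]
Accessibility: 0R0
Branch closes: p and ¬p both at 0.
All branches of the negation close; one closing branch shown above.

Valid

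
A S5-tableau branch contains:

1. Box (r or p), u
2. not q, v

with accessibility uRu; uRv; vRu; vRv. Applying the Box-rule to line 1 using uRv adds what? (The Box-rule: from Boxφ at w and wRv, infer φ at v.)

r or p, v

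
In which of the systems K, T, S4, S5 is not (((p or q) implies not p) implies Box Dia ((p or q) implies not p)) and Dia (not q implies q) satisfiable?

S4-tableau for the formula:
1. not (((p or q) implies not p) implies Box Dia ((p or q) implies not p)) and Dia (not q implies q), w0
2. not (((p or q) implies not p) implies Box Dia ((p or q) implies not p)), w0
3. Dia (not q implies q), w0
4. (p or q) implies not p, w0
5. not Box Dia ((p or q) implies not p), w0
6. not p, w0
7. not q implies q, w1
8. q, w1
9. not Dia ((p or q) implies not p), w2
10. not ((p or q) implies not p), w2
11. p or q, w2
12. p, w2
13. q, w2
Accessibility: w0Rw0, w0Rw1, w0Rw2, w1Rw1, w2Rw2
Complete open branch: satisfiable in S4, hence also in K, T (this S4-model is also a K-model and a T-model).
S5-tableau for the formula:
1. not (((p or q) implies not p) implies Box Dia ((p or q) implies not p)) and Dia (not q implies q), w0
2. not (((p or q) implies not p) implies Box Dia ((p or q) implies not p)), w0
3. Dia (not q implies q), w0
4. (p or q) implies not p, w0
5. not Box Dia ((p or q) implies not p), w0
6. not (p or q), w0
7. not p, w0
8. not q, w0
9. not q implies q, w1
10. q, w1
11. not Dia ((p or q) implies not p), w2
12. not ((p or q) implies not p), w0
13. p or q, w0
14. p, w0
Accessibility: w0Rw0, w0Rw1, w0Rw2, w1Rw0, w1Rw1, w1Rw2, w2Rw0, w2Rw1, w2Rw2
Branch closes: p and not p both at w0.
Every branch closes (one shown): unsatisfiable in S5.

K, T, S4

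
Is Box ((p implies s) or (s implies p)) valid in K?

Tableau for the negation not Box ((p implies s) or (s implies p)):
1. not Box ((p implies s) or (s implies p)), 0
2. not ((p implies s) or (s implies p)), 1   [neg-Box-rule on 1: fresh world 1, 0R1]
3. not (p implies s), 1   [neg-or-rule on 2]
4. not (s implies p), 1   [neg-or-rule on 2]
5. p, 1   [neg-implies-rule on 3]
6. not s, 1   [neg-implies-rule on 3]
7. s, 1   [neg-implies-rule on 4]
8. not p, 1   [neg-implies-rule on 4]
Accessibility: 0R1
Branch closes: s and not s both at 1.
Every branch of the negation's tableau closes; the branch above is one of them.

Yes, valid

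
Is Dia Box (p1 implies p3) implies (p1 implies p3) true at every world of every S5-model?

Valid in S5

Tableau for the negation not (Dia Box (p1 implies p3) implies (p1 implies p3)):
1. not (Dia Box (p1 implies p3) implies (p1 implies p3)), w0
2. Dia Box (p1 implies p3), w0   [neg-implies-rule on 1]
3. not (p1 implies p3), w0   [neg-implies-rule on 1]
4. p1, w0   [neg-implies-rule on 3]
5. not p3, w0   [neg-implies-rule on 3]
6. Box (p1 implies p3), w1   [Dia-rule on 2: fresh world w1, w0Rw1]
7. p1 implies p3, w0   [Box-rule on 6 via w1Rw0]
8. p1 implies p3, w1   [Box-rule on 6 via w1Rw1]
9. p3, w0   [implies-rule on 7 (branches; this branch)]
Accessibility: w0Rw0, w0Rw1, w1Rw0, w1Rw1
Branch closes: p3 and not p3 both at w0.
Every branch of the negation's tableau closes; the branch above is one of them.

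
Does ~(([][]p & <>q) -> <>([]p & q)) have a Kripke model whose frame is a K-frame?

1. ~(([][]p & <>q) -> <>([]p & q)), 0
2. [][]p & <>q, 0
3. ~<>([]p & q), 0
4. [][]p, 0
5. <>q, 0
6. q, 1
7. ~([]p & q), 1
8. []p, 1
9. ~[]p, 1
10. ~p, 2
11. p, 2
Accessibility: 0R1, 1R2
Branch closes: p and ~p both at 2.
Every branch closes; the branch above is one of them.

Unsatisfiable (every branch closes)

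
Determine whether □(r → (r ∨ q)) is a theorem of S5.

Tableau for the negation ¬□(r → (r ∨ q)):
1. ¬□(r → (r ∨ q)), 0
2. ¬(r → (r ∨ q)), 1
3. r, 1
4. ¬(r ∨ q), 1
5. ¬r, 1
6. ¬q, 1
Accessibility: 0R0, 0R1, 1R0, 1R1
Branch closes: r and ¬r both at 1.
All branches of the negation close; one closing branch shown above.

Yes, valid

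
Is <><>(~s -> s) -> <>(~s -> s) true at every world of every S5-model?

Yes, valid

Tableau for the negation ~(<><>(~s -> s) -> <>(~s -> s)):
1. ~(<><>(~s -> s) -> <>(~s -> s)), 0
2. <><>(~s -> s), 0
3. ~<>(~s -> s), 0
4. ~(~s -> s), 0
5. ~s, 0
6. <>(~s -> s), 1
7. ~(~s -> s), 1
8. ~s, 1
9. ~s -> s, 2
10. ~(~s -> s), 2
11. ~s, 2
12. s, 2
Accessibility: 0R0, 0R1, 0R2, 1R0, 1R1, 1R2, 2R0, 2R1, 2R2
Branch closes: s and ~s both at 2.
Every branch of the negation's tableau closes; the branch above is one of them.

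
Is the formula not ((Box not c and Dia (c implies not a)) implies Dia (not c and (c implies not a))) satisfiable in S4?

Unsatisfiable

1. not ((Box not c and Dia (c implies not a)) implies Dia (not c and (c implies not a))), w0
2. Box not c and Dia (c implies not a), w0   [neg-implies-rule on 1]
3. not Dia (not c and (c implies not a)), w0   [neg-implies-rule on 1]
4. Box not c, w0   [and-rule on 2]
5. Dia (c implies not a), w0   [and-rule on 2]
6. not (not c and (c implies not a)), w0   [neg-Dia-rule on 3 via w0Rw0]
7. not c, w0   [Box-rule on 4 via w0Rw0]
8. not (c implies not a), w0   [neg-and-rule on 6 (branches; this branch)]
9. c, w0   [neg-implies-rule on 8]
10. a, w0   [neg-implies-rule on 8]
Accessibility: w0Rw0
Branch closes: c and not c both at w0.
All branches of the tableau close; one closing branch shown above.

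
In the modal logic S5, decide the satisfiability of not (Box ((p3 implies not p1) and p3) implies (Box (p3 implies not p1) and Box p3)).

1. not (Box ((p3 implies not p1) and p3) implies (Box (p3 implies not p1) and Box p3)), 0
2. Box ((p3 implies not p1) and p3), 0
3. not (Box (p3 implies not p1) and Box p3), 0
4. (p3 implies not p1) and p3, 0
5. p3 implies not p1, 0
6. p3, 0
7. not Box (p3 implies not p1), 0
8. not p1, 0
9. not (p3 implies not p1), 1
10. p3, 1
11. p1, 1
12. (p3 implies not p1) and p3, 1
13. p3 implies not p1, 1
14. not p1, 1
Accessibility: 0R0, 0R1, 1R0, 1R1
Branch closes: p1 and not p1 both at 1.
All branches of the tableau close; one closing branch shown above.

Unsatisfiable (every branch closes)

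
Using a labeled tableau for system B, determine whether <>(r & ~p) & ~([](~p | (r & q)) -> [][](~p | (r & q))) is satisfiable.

1. <>(r & ~p) & ~([](~p | (r & q)) -> [][](~p | (r & q))), 0
2. <>(r & ~p), 0
3. ~([](~p | (r & q)) -> [][](~p | (r & q))), 0
4. [](~p | (r & q)), 0
5. ~[][](~p | (r & q)), 0
6. ~p | (r & q), 0
7. r & q, 0
8. r, 0
9. q, 0
10. r & ~p, 1
11. r, 1
12. ~p, 1
13. ~p | (r & q), 1
14. r & q, 1
15. q, 1
16. ~[](~p | (r & q)), 2
17. ~p | (r & q), 2
18. r & q, 2
19. r, 2
20. q, 2
21. ~(~p | (r & q)), 3
22. p, 3
23. ~(r & q), 3
24. ~q, 3
Accessibility: 0R0, 0R1, 0R2, 1R0, 1R1, 2R0, 2R2, 2R3, 3R2, 3R3

Yes, satisfiable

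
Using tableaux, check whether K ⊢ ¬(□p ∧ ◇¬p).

Tableau for the negation □p ∧ ◇¬p:
1. □p ∧ ◇¬p, 0
2. □p, 0
3. ◇¬p, 0
4. ¬p, 1
5. p, 1
Accessibility: 0R1
Branch closes: p and ¬p both at 1.
All branches of the negation close; one closing branch shown above.

Valid in K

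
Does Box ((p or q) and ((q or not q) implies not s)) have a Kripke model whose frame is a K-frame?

Yes, satisfiable

1. Box ((p or q) and ((q or not q) implies not s)), 0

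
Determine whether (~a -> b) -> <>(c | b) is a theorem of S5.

Tableau for the negation ~((~a -> b) -> <>(c | b)):
1. ~((~a -> b) -> <>(c | b)), 0
2. ~a -> b, 0
3. ~<>(c | b), 0
4. ~(c | b), 0
5. ~c, 0
6. ~b, 0
7. a, 0
Accessibility: 0R0
The negation has an open branch (countermodel exists).

Invalid (countermodel exists)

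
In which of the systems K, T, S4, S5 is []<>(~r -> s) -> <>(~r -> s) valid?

K-tableau for the negation ~([]<>(~r -> s) -> <>(~r -> s)):
1. ~([]<>(~r -> s) -> <>(~r -> s)), 0
2. []<>(~r -> s), 0   [~->-rule on 1]
3. ~<>(~r -> s), 0   [~->-rule on 1]
Complete open branch: countermodel on a K-frame, so not valid in K.
T-tableau for the negation ~([]<>(~r -> s) -> <>(~r -> s)):
1. ~([]<>(~r -> s) -> <>(~r -> s)), 0
2. []<>(~r -> s), 0   [~->-rule on 1]
3. ~<>(~r -> s), 0   [~->-rule on 1]
4. <>(~r -> s), 0   [[]-rule on 2 via 0R0]
5. ~(~r -> s), 0   [~<>-rule on 3 via 0R0]
6. ~r, 0   [~->-rule on 5]
7. ~s, 0   [~->-rule on 5]
8. ~r -> s, 1   [<>-rule on 4: fresh world 1, 0R1]
9. <>(~r -> s), 1   [[]-rule on 2 via 0R1]
10. ~(~r -> s), 1   [~<>-rule on 3 via 0R1]
11. ~r, 1   [~->-rule on 10]
12. ~s, 1   [~->-rule on 10]
13. s, 1   [->-rule on 8 (branches; this branch)]
Accessibility: 0R0, 0R1, 1R1
Branch closes: s and ~s both at 1.
Every branch closes (one shown): valid in T, hence also in S4, S5 (every theorem of T is a theorem of S4 and S5).

T, S4, S5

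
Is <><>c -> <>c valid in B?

Not valid

Tableau for the negation ~(<><>c -> <>c):
1. ~(<><>c -> <>c), u
2. <><>c, u
3. ~<>c, u
4. ~c, u
5. <>c, v
6. ~c, v
7. c, w
Accessibility: uRu, uRv, vRu, vRv, vRw, wRv, wRw
The negation has an open branch (countermodel exists).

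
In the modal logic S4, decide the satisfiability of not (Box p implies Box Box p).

1. not (Box p implies Box Box p), u
2. Box p, u
3. not Box Box p, u
4. p, u
5. not Box p, v
6. p, v
7. not p, w
8. p, w
Accessibility: uRu, uRv, uRw, vRv, vRw, wRw
Branch closes: p and not p both at w.
(One branch shown.) All branches close.

No, unsatisfiable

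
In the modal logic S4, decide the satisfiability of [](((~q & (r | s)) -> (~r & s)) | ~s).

1. [](((~q & (r | s)) -> (~r & s)) | ~s), u
2. ((~q & (r | s)) -> (~r & s)) | ~s, u   [[]-rule on 1 via uRu]
3. ~s, u   [|-rule on 2 (branches; this branch)]
Accessibility: uRu

Satisfiable (open branch found)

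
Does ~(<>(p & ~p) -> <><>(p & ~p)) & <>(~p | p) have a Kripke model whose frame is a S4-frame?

No, unsatisfiable

1. ~(<>(p & ~p) -> <><>(p & ~p)) & <>(~p | p), w0
2. ~(<>(p & ~p) -> <><>(p & ~p)), w0
3. <>(~p | p), w0
4. <>(p & ~p), w0
5. ~<><>(p & ~p), w0
6. ~<>(p & ~p), w0
7. ~(p & ~p), w0
8. p, w0
9. ~p | p, w1
10. ~<>(p & ~p), w1
11. ~(p & ~p), w1
12. p, w1
13. p & ~p, w2
14. p, w2
15. ~p, w2
Accessibility: w0Rw0, w0Rw1, w0Rw2, w1Rw1, w2Rw2
Branch closes: p and ~p both at w2.
All branches of the tableau close; one closing branch shown above.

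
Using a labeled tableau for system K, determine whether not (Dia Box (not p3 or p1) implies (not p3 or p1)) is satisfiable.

Satisfiable (open branch found)

1. not (Dia Box (not p3 or p1) implies (not p3 or p1)), u
2. Dia Box (not p3 or p1), u
3. not (not p3 or p1), u
4. p3, u
5. not p1, u
6. Box (not p3 or p1), v
Accessibility: uRv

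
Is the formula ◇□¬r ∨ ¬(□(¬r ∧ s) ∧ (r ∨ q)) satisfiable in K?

1. ◇□¬r ∨ ¬(□(¬r ∧ s) ∧ (r ∨ q)), 0
2. ¬(□(¬r ∧ s) ∧ (r ∨ q)), 0
3. ¬(r ∨ q), 0
4. ¬r, 0
5. ¬q, 0

Satisfiable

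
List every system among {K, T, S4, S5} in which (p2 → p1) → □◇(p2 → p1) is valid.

S4-tableau for the negation ¬((p2 → p1) → □◇(p2 → p1)):
1. ¬((p2 → p1) → □◇(p2 → p1)), 0
2. p2 → p1, 0
3. ¬□◇(p2 → p1), 0
4. p1, 0
5. ¬◇(p2 → p1), 1
6. ¬(p2 → p1), 1
7. p2, 1
8. ¬p1, 1
Accessibility: 0R0, 0R1, 1R1
Complete open branch: countermodel on an S4-frame, so not valid in S4, nor in K, T (the same frame is also a K-frame and a T-frame).
S5-tableau for the negation ¬((p2 → p1) → □◇(p2 → p1)):
1. ¬((p2 → p1) → □◇(p2 → p1)), 0
2. p2 → p1, 0
3. ¬□◇(p2 → p1), 0
4. p1, 0
5. ¬◇(p2 → p1), 1
6. ¬(p2 → p1), 0
7. p2, 0
8. ¬p1, 0
Accessibility: 0R0, 0R1, 1R0, 1R1
Branch closes: p1 and ¬p1 both at 0.
Every branch closes (one shown): valid in S5.

S5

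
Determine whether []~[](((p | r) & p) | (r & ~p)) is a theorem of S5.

Tableau for the negation ~[]~[](((p | r) & p) | (r & ~p)):
1. ~[]~[](((p | r) & p) | (r & ~p)), 0
2. [](((p | r) & p) | (r & ~p)), 1   [~[]-rule on 1: fresh world 1, 0R1]
3. ((p | r) & p) | (r & ~p), 0   [[]-rule on 2 via 1R0]
4. ((p | r) & p) | (r & ~p), 1   [[]-rule on 2 via 1R1]
5. r & ~p, 0   [|-rule on 3 (branches; this branch)]
6. r, 0   [&-rule on 5]
7. ~p, 0   [&-rule on 5]
8. r & ~p, 1   [|-rule on 4 (branches; this branch)]
9. r, 1   [&-rule on 8]
10. ~p, 1   [&-rule on 8]
Accessibility: 0R0, 0R1, 1R0, 1R1
The negation has an open branch (countermodel exists).

No, not valid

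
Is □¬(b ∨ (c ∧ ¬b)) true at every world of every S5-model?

Tableau for the negation ¬□¬(b ∨ (c ∧ ¬b)):
1. ¬□¬(b ∨ (c ∧ ¬b)), u
2. b ∨ (c ∧ ¬b), v
3. c ∧ ¬b, v
4. c, v
5. ¬b, v
Accessibility: uRu, uRv, vRu, vRv
The negation has an open branch (countermodel exists).

Invalid (countermodel exists)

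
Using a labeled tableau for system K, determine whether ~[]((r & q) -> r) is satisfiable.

1. ~[]((r & q) -> r), u
2. ~((r & q) -> r), v   [~[]-rule on 1: fresh world v, uRv]
3. r & q, v   [~->-rule on 2]
4. ~r, v   [~->-rule on 2]
5. r, v   [&-rule on 3]
6. q, v   [&-rule on 3]
Accessibility: uRv
Branch closes: r and ~r both at v.
All branches of the tableau close; one closing branch shown above.

Unsatisfiable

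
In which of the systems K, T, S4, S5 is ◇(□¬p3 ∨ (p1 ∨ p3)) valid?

T, S4, S5

T-tableau for the negation ¬◇(□¬p3 ∨ (p1 ∨ p3)):
1. ¬◇(□¬p3 ∨ (p1 ∨ p3)), w0
2. ¬(□¬p3 ∨ (p1 ∨ p3)), w0
3. ¬□¬p3, w0
4. ¬(p1 ∨ p3), w0
5. ¬p1, w0
6. ¬p3, w0
7. p3, w1
8. ¬(□¬p3 ∨ (p1 ∨ p3)), w1
9. ¬□¬p3, w1
10. ¬(p1 ∨ p3), w1
11. ¬p1, w1
12. ¬p3, w1
Accessibility: w0Rw0, w0Rw1, w1Rw1
Branch closes: p3 and ¬p3 both at w1.
Every branch closes (one shown): valid in T, hence also in S4, S5 (every theorem of T is a theorem of S4 and S5).
K-tableau for the negation ¬◇(□¬p3 ∨ (p1 ∨ p3)):
1. ¬◇(□¬p3 ∨ (p1 ∨ p3)), w0
Complete open branch: countermodel on a K-frame, so not valid in K.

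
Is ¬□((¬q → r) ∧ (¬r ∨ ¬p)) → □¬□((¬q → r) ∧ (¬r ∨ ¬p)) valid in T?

Tableau for the negation ¬(¬□((¬q → r) ∧ (¬r ∨ ¬p)) → □¬□((¬q → r) ∧ (¬r ∨ ¬p))):
1. ¬(¬□((¬q → r) ∧ (¬r ∨ ¬p)) → □¬□((¬q → r) ∧ (¬r ∨ ¬p))), u
2. ¬□((¬q → r) ∧ (¬r ∨ ¬p)), u
3. ¬□¬□((¬q → r) ∧ (¬r ∨ ¬p)), u
4. ¬((¬q → r) ∧ (¬r ∨ ¬p)), v
5. ¬(¬r ∨ ¬p), v
6. r, v
7. p, v
8. □((¬q → r) ∧ (¬r ∨ ¬p)), w
9. (¬q → r) ∧ (¬r ∨ ¬p), w
10. ¬q → r, w
11. ¬r ∨ ¬p, w
12. r, w
13. ¬p, w
Accessibility: uRu, uRv, uRw, vRv, wRw
The negation has an open branch (countermodel exists).

Invalid (countermodel exists)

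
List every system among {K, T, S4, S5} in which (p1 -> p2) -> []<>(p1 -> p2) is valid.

S4-tableau for the negation ~((p1 -> p2) -> []<>(p1 -> p2)):
1. ~((p1 -> p2) -> []<>(p1 -> p2)), 0
2. p1 -> p2, 0   [~->-rule on 1]
3. ~[]<>(p1 -> p2), 0   [~->-rule on 1]
4. p2, 0   [->-rule on 2 (branches; this branch)]
5. ~<>(p1 -> p2), 1   [~[]-rule on 3: fresh world 1, 0R1]
6. ~(p1 -> p2), 1   [~<>-rule on 5 via 1R1]
7. p1, 1   [~->-rule on 6]
8. ~p2, 1   [~->-rule on 6]
Accessibility: 0R0, 0R1, 1R1
Complete open branch: countermodel on an S4-frame, so not valid in S4, nor in K, T (the same frame is also a K-frame and a T-frame).
S5-tableau for the negation ~((p1 -> p2) -> []<>(p1 -> p2)):
1. ~((p1 -> p2) -> []<>(p1 -> p2)), 0
2. p1 -> p2, 0   [~->-rule on 1]
3. ~[]<>(p1 -> p2), 0   [~->-rule on 1]
4. p2, 0   [->-rule on 2 (branches; this branch)]
5. ~<>(p1 -> p2), 1   [~[]-rule on 3: fresh world 1, 0R1]
6. ~(p1 -> p2), 0   [~<>-rule on 5 via 1R0]
7. p1, 0   [~->-rule on 6]
8. ~p2, 0   [~->-rule on 6]
Accessibility: 0R0, 0R1, 1R0, 1R1
Branch closes: p2 and ~p2 both at 0.
Every branch closes (one shown): valid in S5.

S5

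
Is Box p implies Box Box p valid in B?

Tableau for the negation not (Box p implies Box Box p):
1. not (Box p implies Box Box p), 0
2. Box p, 0
3. not Box Box p, 0
4. p, 0
5. not Box p, 1
6. p, 1
7. not p, 2
Accessibility: 0R0, 0R1, 1R0, 1R1, 1R2, 2R1, 2R2
The negation has an open branch (countermodel exists).

Invalid (countermodel exists)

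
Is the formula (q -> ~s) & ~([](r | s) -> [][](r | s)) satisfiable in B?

Yes, satisfiable

1. (q -> ~s) & ~([](r | s) -> [][](r | s)), u
2. q -> ~s, u   [&-rule on 1]
3. ~([](r | s) -> [][](r | s)), u   [&-rule on 1]
4. [](r | s), u   [~->-rule on 3]
5. ~[][](r | s), u   [~->-rule on 3]
6. r | s, u   [[]-rule on 4 via uRu]
7. ~s, u   [->-rule on 2 (branches; this branch)]
8. r, u   [|-rule on 6 (branches; this branch)]
9. ~[](r | s), v   [~[]-rule on 5: fresh world v, uRv]
10. r | s, v   [[]-rule on 4 via uRv]
11. s, v   [|-rule on 10 (branches; this branch)]
12. ~(r | s), w   [~[]-rule on 9: fresh world w, vRw]
13. ~r, w   [~|-rule on 12]
14. ~s, w   [~|-rule on 12]
Accessibility: uRu, uRv, vRu, vRv, vRw, wRv, wRw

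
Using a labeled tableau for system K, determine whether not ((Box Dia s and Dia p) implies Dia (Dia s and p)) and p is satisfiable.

No, unsatisfiable

1. not ((Box Dia s and Dia p) implies Dia (Dia s and p)) and p, 0
2. not ((Box Dia s and Dia p) implies Dia (Dia s and p)), 0   [and-rule on 1]
3. p, 0   [and-rule on 1]
4. Box Dia s and Dia p, 0   [neg-implies-rule on 2]
5. not Dia (Dia s and p), 0   [neg-implies-rule on 2]
6. Box Dia s, 0   [and-rule on 4]
7. Dia p, 0   [and-rule on 4]
8. p, 1   [Dia-rule on 7: fresh world 1, 0R1]
9. not (Dia s and p), 1   [neg-Dia-rule on 5 via 0R1]
10. Dia s, 1   [Box-rule on 6 via 0R1]
11. not Dia s, 1   [neg-and-rule on 9 (branches; this branch)]
12. s, 2   [Dia-rule on 10: fresh world 2, 1R2]
13. not s, 2   [neg-Dia-rule on 11 via 1R2]
Accessibility: 0R1, 1R2
Branch closes: s and not s both at 2.
Every branch closes; the branch above is one of them.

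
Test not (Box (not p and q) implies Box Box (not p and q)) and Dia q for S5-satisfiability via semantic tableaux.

Unsatisfiable

1. not (Box (not p and q) implies Box Box (not p and q)) and Dia q, u
2. not (Box (not p and q) implies Box Box (not p and q)), u
3. Dia q, u
4. Box (not p and q), u
5. not Box Box (not p and q), u
6. not p and q, u
7. not p, u
8. q, u
9. q, v
10. not p and q, v
11. not p, v
12. not Box (not p and q), w
13. not p and q, w
14. not p, w
15. q, w
16. not (not p and q), x
17. not p and q, x
18. not p, x
19. q, x
20. not q, x
Accessibility: uRu, uRv, uRw, uRx, vRu, vRv, vRw, vRx, wRu, wRv, wRw, wRx, xRu, xRv, xRw, xRx
Branch closes: q and not q both at x.
All branches of the tableau close; one closing branch shown above.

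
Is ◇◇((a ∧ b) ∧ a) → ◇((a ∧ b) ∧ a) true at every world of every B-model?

Tableau for the negation ¬(◇◇((a ∧ b) ∧ a) → ◇((a ∧ b) ∧ a)):
1. ¬(◇◇((a ∧ b) ∧ a) → ◇((a ∧ b) ∧ a)), u
2. ◇◇((a ∧ b) ∧ a), u
3. ¬◇((a ∧ b) ∧ a), u
4. ¬((a ∧ b) ∧ a), u
5. ¬a, u
6. ◇((a ∧ b) ∧ a), v
7. ¬((a ∧ b) ∧ a), v
8. ¬a, v
9. (a ∧ b) ∧ a, w
10. a ∧ b, w
11. a, w
12. b, w
Accessibility: uRu, uRv, vRu, vRv, vRw, wRv, wRw
The negation has an open branch (countermodel exists).

No, not valid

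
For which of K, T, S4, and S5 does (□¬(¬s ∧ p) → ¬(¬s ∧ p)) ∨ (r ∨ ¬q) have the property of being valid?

T, S4, S5

T-tableau for the negation ¬((□¬(¬s ∧ p) → ¬(¬s ∧ p)) ∨ (r ∨ ¬q)):
1. ¬((□¬(¬s ∧ p) → ¬(¬s ∧ p)) ∨ (r ∨ ¬q)), w0
2. ¬(□¬(¬s ∧ p) → ¬(¬s ∧ p)), w0
3. ¬(r ∨ ¬q), w0
4. □¬(¬s ∧ p), w0
5. ¬s ∧ p, w0
6. ¬r, w0
7. q, w0
8. ¬s, w0
9. p, w0
10. ¬(¬s ∧ p), w0
11. ¬p, w0
Accessibility: w0Rw0
Branch closes: p and ¬p both at w0.
Every branch closes (one shown): valid in T, hence also in S4, S5 (every theorem of T is a theorem of S4 and S5).
K-tableau for the negation ¬((□¬(¬s ∧ p) → ¬(¬s ∧ p)) ∨ (r ∨ ¬q)):
1. ¬((□¬(¬s ∧ p) → ¬(¬s ∧ p)) ∨ (r ∨ ¬q)), w0
2. ¬(□¬(¬s ∧ p) → ¬(¬s ∧ p)), w0
3. ¬(r ∨ ¬q), w0
4. □¬(¬s ∧ p), w0
5. ¬s ∧ p, w0
6. ¬r, w0
7. q, w0
8. ¬s, w0
9. p, w0
Complete open branch: countermodel on a K-frame, so not valid in K.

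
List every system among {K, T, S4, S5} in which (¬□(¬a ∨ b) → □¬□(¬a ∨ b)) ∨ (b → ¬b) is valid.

S5

S5-tableau for the negation ¬((¬□(¬a ∨ b) → □¬□(¬a ∨ b)) ∨ (b → ¬b)):
1. ¬((¬□(¬a ∨ b) → □¬□(¬a ∨ b)) ∨ (b → ¬b)), w0
2. ¬(¬□(¬a ∨ b) → □¬□(¬a ∨ b)), w0
3. ¬(b → ¬b), w0
4. ¬□(¬a ∨ b), w0
5. ¬□¬□(¬a ∨ b), w0
6. b, w0
7. ¬(¬a ∨ b), w1
8. a, w1
9. ¬b, w1
10. □(¬a ∨ b), w2
11. ¬a ∨ b, w0
12. ¬a ∨ b, w1
13. ¬a ∨ b, w2
14. b, w1
Accessibility: w0Rw0, w0Rw1, w0Rw2, w1Rw0, w1Rw1, w1Rw2, w2Rw0, w2Rw1, w2Rw2
Branch closes: b and ¬b both at w1.
Every branch closes (one shown): valid in S5.
S4-tableau for the negation ¬((¬□(¬a ∨ b) → □¬□(¬a ∨ b)) ∨ (b → ¬b)):
1. ¬((¬□(¬a ∨ b) → □¬□(¬a ∨ b)) ∨ (b → ¬b)), w0
2. ¬(¬□(¬a ∨ b) → □¬□(¬a ∨ b)), w0
3. ¬(b → ¬b), w0
4. ¬□(¬a ∨ b), w0
5. ¬□¬□(¬a ∨ b), w0
6. b, w0
7. ¬(¬a ∨ b), w1
8. a, w1
9. ¬b, w1
10. □(¬a ∨ b), w2
11. ¬a ∨ b, w2
12. b, w2
Accessibility: w0Rw0, w0Rw1, w0Rw2, w1Rw1, w2Rw2
Complete open branch: countermodel on an S4-frame, so not valid in S4, nor in K, T (the same frame is also a K-frame and a T-frame).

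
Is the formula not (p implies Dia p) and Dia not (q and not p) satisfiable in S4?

1. not (p implies Dia p) and Dia not (q and not p), 0
2. not (p implies Dia p), 0
3. Dia not (q and not p), 0
4. p, 0
5. not Dia p, 0
6. not p, 0
Accessibility: 0R0
Branch closes: p and not p both at 0.
(One branch shown.) All branches close.

Unsatisfiable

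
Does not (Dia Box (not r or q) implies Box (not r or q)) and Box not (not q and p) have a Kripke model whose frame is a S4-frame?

1. not (Dia Box (not r or q) implies Box (not r or q)) and Box not (not q and p), w0
2. not (Dia Box (not r or q) implies Box (not r or q)), w0   [and-rule on 1]
3. Box not (not q and p), w0   [and-rule on 1]
4. Dia Box (not r or q), w0   [neg-implies-rule on 2]
5. not Box (not r or q), w0   [neg-implies-rule on 2]
6. not (not q and p), w0   [Box-rule on 3 via w0Rw0]
7. not p, w0   [neg-and-rule on 6 (branches; this branch)]
8. Box (not r or q), w1   [Dia-rule on 4: fresh world w1, w0Rw1]
9. not (not q and p), w1   [Box-rule on 3 via w0Rw1]
10. not r or q, w1   [Box-rule on 8 via w1Rw1]
11. not p, w1   [neg-and-rule on 9 (branches; this branch)]
12. q, w1   [or-rule on 10 (branches; this branch)]
13. not (not r or q), w2   [neg-Box-rule on 5: fresh world w2, w0Rw2]
14. r, w2   [neg-or-rule on 13]
15. not q, w2   [neg-or-rule on 13]
16. not (not q and p), w2   [Box-rule on 3 via w0Rw2]
17. not p, w2   [neg-and-rule on 16 (branches; this branch)]
Accessibility: w0Rw0, w0Rw1, w0Rw2, w1Rw1, w2Rw2

Satisfiable (open branch found)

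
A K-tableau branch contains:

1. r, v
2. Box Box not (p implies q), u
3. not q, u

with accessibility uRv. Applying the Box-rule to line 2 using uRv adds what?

Box not (p implies q), v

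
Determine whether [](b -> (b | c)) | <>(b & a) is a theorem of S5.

Tableau for the negation ~([](b -> (b | c)) | <>(b & a)):
1. ~([](b -> (b | c)) | <>(b & a)), u
2. ~[](b -> (b | c)), u   [~|-rule on 1]
3. ~<>(b & a), u   [~|-rule on 1]
4. ~(b & a), u   [~<>-rule on 3 via uRu]
5. ~a, u   [~&-rule on 4 (branches; this branch)]
6. ~(b -> (b | c)), v   [~[]-rule on 2: fresh world v, uRv]
7. b, v   [~->-rule on 6]
8. ~(b | c), v   [~->-rule on 6]
9. ~b, v   [~|-rule on 8]
10. ~c, v   [~|-rule on 8]
Accessibility: uRu, uRv, vRu, vRv
Branch closes: b and ~b both at v.
All branches of the negation close; one closing branch shown above.

Valid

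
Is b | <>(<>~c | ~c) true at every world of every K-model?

Tableau for the negation ~(b | <>(<>~c | ~c)):
1. ~(b | <>(<>~c | ~c)), u
2. ~b, u   [~|-rule on 1]
3. ~<>(<>~c | ~c), u   [~|-rule on 1]
The negation has an open branch (countermodel exists).

Invalid (countermodel exists)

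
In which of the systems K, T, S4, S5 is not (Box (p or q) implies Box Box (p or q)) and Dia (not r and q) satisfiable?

K, T

S4-tableau for the formula:
1. not (Box (p or q) implies Box Box (p or q)) and Dia (not r and q), u
2. not (Box (p or q) implies Box Box (p or q)), u   [and-rule on 1]
3. Dia (not r and q), u   [and-rule on 1]
4. Box (p or q), u   [neg-implies-rule on 2]
5. not Box Box (p or q), u   [neg-implies-rule on 2]
6. p or q, u   [Box-rule on 4 via uRu]
7. q, u   [or-rule on 6 (branches; this branch)]
8. not r and q, v   [Dia-rule on 3: fresh world v, uRv]
9. not r, v   [and-rule on 8]
10. q, v   [and-rule on 8]
11. p or q, v   [Box-rule on 4 via uRv]
12. not Box (p or q), w   [neg-Box-rule on 5: fresh world w, uRw]
13. p or q, w   [Box-rule on 4 via uRw]
14. q, w   [or-rule on 13 (branches; this branch)]
15. not (p or q), x   [neg-Box-rule on 12: fresh world x, wRx]
16. not p, x   [neg-or-rule on 15]
17. not q, x   [neg-or-rule on 15]
18. p or q, x   [Box-rule on 4 via uRx]
19. q, x   [or-rule on 18 (branches; this branch)]
Accessibility: uRu, uRv, uRw, uRx, vRv, wRw, wRx, xRx
Branch closes: q and not q both at x.
Every branch closes (one shown): unsatisfiable in S4, hence also in S5 (every S5-frame is an S4-frame).
T-tableau for the formula:
1. not (Box (p or q) implies Box Box (p or q)) and Dia (not r and q), u
2. not (Box (p or q) implies Box Box (p or q)), u   [and-rule on 1]
3. Dia (not r and q), u   [and-rule on 1]
4. Box (p or q), u   [neg-implies-rule on 2]
5. not Box Box (p or q), u   [neg-implies-rule on 2]
6. p or q, u   [Box-rule on 4 via uRu]
7. q, u   [or-rule on 6 (branches; this branch)]
8. not r and q, v   [Dia-rule on 3: fresh world v, uRv]
9. not r, v   [and-rule on 8]
10. q, v   [and-rule on 8]
11. p or q, v   [Box-rule on 4 via uRv]
12. not Box (p or q), w   [neg-Box-rule on 5: fresh world w, uRw]
13. p or q, w   [Box-rule on 4 via uRw]
14. q, w   [or-rule on 13 (branches; this branch)]
15. not (p or q), x   [neg-Box-rule on 12: fresh world x, wRx]
16. not p, x   [neg-or-rule on 15]
17. not q, x   [neg-or-rule on 15]
Accessibility: uRu, uRv, uRw, vRv, wRw, wRx, xRx
Complete open branch: satisfiable in T, hence also in K (this T-model is also a K-model).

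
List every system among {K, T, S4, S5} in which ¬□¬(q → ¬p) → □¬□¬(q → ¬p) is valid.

S4-tableau for the negation ¬(¬□¬(q → ¬p) → □¬□¬(q → ¬p)):
1. ¬(¬□¬(q → ¬p) → □¬□¬(q → ¬p)), w0
2. ¬□¬(q → ¬p), w0   [¬→-rule on 1]
3. ¬□¬□¬(q → ¬p), w0   [¬→-rule on 1]
4. q → ¬p, w1   [¬□-rule on 2: fresh world w1, w0Rw1]
5. ¬p, w1   [→-rule on 4 (branches; this branch)]
6. □¬(q → ¬p), w2   [¬□-rule on 3: fresh world w2, w0Rw2]
7. ¬(q → ¬p), w2   [□-rule on 6 via w2Rw2]
8. q, w2   [¬→-rule on 7]
9. p, w2   [¬→-rule on 7]
Accessibility: w0Rw0, w0Rw1, w0Rw2, w1Rw1, w2Rw2
Complete open branch: countermodel on an S4-frame, so not valid in S4, nor in K, T (the same frame is also a K-frame and a T-frame).
S5-tableau for the negation ¬(¬□¬(q → ¬p) → □¬□¬(q → ¬p)):
1. ¬(¬□¬(q → ¬p) → □¬□¬(q → ¬p)), w0
2. ¬□¬(q → ¬p), w0   [¬→-rule on 1]
3. ¬□¬□¬(q → ¬p), w0   [¬→-rule on 1]
4. q → ¬p, w1   [¬□-rule on 2: fresh world w1, w0Rw1]
5. ¬p, w1   [→-rule on 4 (branches; this branch)]
6. □¬(q → ¬p), w2   [¬□-rule on 3: fresh world w2, w0Rw2]
7. ¬(q → ¬p), w0   [□-rule on 6 via w2Rw0]
8. q, w0   [¬→-rule on 7]
9. p, w0   [¬→-rule on 7]
10. ¬(q → ¬p), w1   [□-rule on 6 via w2Rw1]
11. q, w1   [¬→-rule on 10]
12. p, w1   [¬→-rule on 10]
Accessibility: w0Rw0, w0Rw1, w0Rw2, w1Rw0, w1Rw1, w1Rw2, w2Rw0, w2Rw1, w2Rw2
Branch closes: p and ¬p both at w1.
Every branch closes (one shown): valid in S5.

S5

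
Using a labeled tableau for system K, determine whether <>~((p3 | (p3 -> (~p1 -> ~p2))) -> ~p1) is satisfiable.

1. <>~((p3 | (p3 -> (~p1 -> ~p2))) -> ~p1), 0
2. ~((p3 | (p3 -> (~p1 -> ~p2))) -> ~p1), 1
3. p3 | (p3 -> (~p1 -> ~p2)), 1
4. p1, 1
5. p3 -> (~p1 -> ~p2), 1
6. ~p1 -> ~p2, 1
7. ~p2, 1
Accessibility: 0R1

Yes, satisfiable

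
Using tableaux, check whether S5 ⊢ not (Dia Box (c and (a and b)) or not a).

No, not valid

Tableau for the negation Dia Box (c and (a and b)) or not a:
1. Dia Box (c and (a and b)) or not a, w0
2. not a, w0   [or-rule on 1 (branches; this branch)]
Accessibility: w0Rw0
The negation has an open branch (countermodel exists).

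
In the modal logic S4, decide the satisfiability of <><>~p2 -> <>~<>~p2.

Yes, satisfiable

1. <><>~p2 -> <>~<>~p2, w0
2. <>~<>~p2, w0   [->-rule on 1 (branches; this branch)]
3. ~<>~p2, w1   [<>-rule on 2: fresh world w1, w0Rw1]
4. p2, w1   [~<>-rule on 3 via w1Rw1]
Accessibility: w0Rw0, w0Rw1, w1Rw1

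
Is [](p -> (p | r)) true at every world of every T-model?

Valid

Tableau for the negation ~[](p -> (p | r)):
1. ~[](p -> (p | r)), w0
2. ~(p -> (p | r)), w1
3. p, w1
4. ~(p | r), w1
5. ~p, w1
6. ~r, w1
Accessibility: w0Rw0, w0Rw1, w1Rw1
Branch closes: p and ~p both at w1.
All branches of the negation close; one closing branch shown above.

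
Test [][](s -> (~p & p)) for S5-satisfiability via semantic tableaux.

1. [][](s -> (~p & p)), u
2. [](s -> (~p & p)), u
3. s -> (~p & p), u
4. ~s, u
Accessibility: uRu

Yes, satisfiable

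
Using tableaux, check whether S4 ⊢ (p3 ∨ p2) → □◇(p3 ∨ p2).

Tableau for the negation ¬((p3 ∨ p2) → □◇(p3 ∨ p2)):
1. ¬((p3 ∨ p2) → □◇(p3 ∨ p2)), w0
2. p3 ∨ p2, w0   [¬→-rule on 1]
3. ¬□◇(p3 ∨ p2), w0   [¬→-rule on 1]
4. p2, w0   [∨-rule on 2 (branches; this branch)]
5. ¬◇(p3 ∨ p2), w1   [¬□-rule on 3: fresh world w1, w0Rw1]
6. ¬(p3 ∨ p2), w1   [¬◇-rule on 5 via w1Rw1]
7. ¬p3, w1   [¬∨-rule on 6]
8. ¬p2, w1   [¬∨-rule on 6]
Accessibility: w0Rw0, w0Rw1, w1Rw1
The negation has an open branch (countermodel exists).

No, not valid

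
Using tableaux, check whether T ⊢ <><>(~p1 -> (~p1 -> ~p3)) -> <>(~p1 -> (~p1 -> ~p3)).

Not valid

Tableau for the negation ~(<><>(~p1 -> (~p1 -> ~p3)) -> <>(~p1 -> (~p1 -> ~p3))):
1. ~(<><>(~p1 -> (~p1 -> ~p3)) -> <>(~p1 -> (~p1 -> ~p3))), 0
2. <><>(~p1 -> (~p1 -> ~p3)), 0   [~->-rule on 1]
3. ~<>(~p1 -> (~p1 -> ~p3)), 0   [~->-rule on 1]
4. ~(~p1 -> (~p1 -> ~p3)), 0   [~<>-rule on 3 via 0R0]
5. ~p1, 0   [~->-rule on 4]
6. ~(~p1 -> ~p3), 0   [~->-rule on 4]
7. p3, 0   [~->-rule on 6]
8. <>(~p1 -> (~p1 -> ~p3)), 1   [<>-rule on 2: fresh world 1, 0R1]
9. ~(~p1 -> (~p1 -> ~p3)), 1   [~<>-rule on 3 via 0R1]
10. ~p1, 1   [~->-rule on 9]
11. ~(~p1 -> ~p3), 1   [~->-rule on 9]
12. p3, 1   [~->-rule on 11]
13. ~p1 -> (~p1 -> ~p3), 2   [<>-rule on 8: fresh world 2, 1R2]
14. ~p1 -> ~p3, 2   [->-rule on 13 (branches; this branch)]
15. ~p3, 2   [->-rule on 14 (branches; this branch)]
Accessibility: 0R0, 0R1, 1R1, 1R2, 2R2
The negation has an open branch (countermodel exists).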